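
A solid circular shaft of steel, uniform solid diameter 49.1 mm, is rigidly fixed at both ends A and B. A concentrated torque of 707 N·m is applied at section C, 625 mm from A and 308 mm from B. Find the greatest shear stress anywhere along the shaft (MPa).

20.4 MPa

With uniform GJ and both ends fixed, compatibility θ_AC = θ_CB gives T_A·a = T_B·b, together with T_A + T_B = T₀.
T_A = T₀·b/(a+b) = 707.0·308/933.0 = 233.4 N·m; T_B = 473.6 N·m.
τ in each portion: τ_AC = 1.00×10^7 Pa, τ_CB = 2.04×10^7 Pa; maximum is in CB.
τ_max = T_CB·r/J = 473.6·0.0246/5.71×10^-7 = 2.038×10^7 Pa.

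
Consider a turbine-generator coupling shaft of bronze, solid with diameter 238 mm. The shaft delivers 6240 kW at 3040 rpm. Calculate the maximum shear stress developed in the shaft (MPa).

7.40 MPa

ω = 2π·3040/60 = 318.3 rad/s, so T = P/ω = 6240×10³ / 318.3 = 19600 N·m.
J = πd⁴/32 = π(0.238)⁴/32 = 3.150×10^-4 m⁴.
τ_max = T·r/J = 19600 × 0.119 / 3.150×10^-4 = 7.405×10^6 Pa.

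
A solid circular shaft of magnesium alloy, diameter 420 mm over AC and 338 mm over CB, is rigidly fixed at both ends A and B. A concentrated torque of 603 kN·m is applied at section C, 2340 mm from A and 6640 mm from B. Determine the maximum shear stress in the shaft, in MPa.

Compatibility: T_A·a/J_AC = T_B·b/J_CB with T_A + T_B = T₀.
J_AC = 3.05×10^-3 m⁴, J_CB = 1.28×10^-3 m⁴, so T_A = T₀·(J_AC/a)/((J_AC/a)+(J_CB/b)) = 525300 N·m, T_B = 77650 N·m.
τ in each portion: τ_AC = 3.61×10^7 Pa, τ_CB = 1.02×10^7 Pa; maximum is in AC.
τ_max = T_AC·r/J = 525300·0.210/3.05×10^-3 = 3.611×10^7 Pa.

36.1 MPa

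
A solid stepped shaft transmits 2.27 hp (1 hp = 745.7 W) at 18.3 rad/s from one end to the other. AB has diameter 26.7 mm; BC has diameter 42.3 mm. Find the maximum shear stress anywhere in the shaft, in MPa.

24.8 MPa

ω = 18.3 rad/s, so T = P/ω = 2.27×745.7 / 18.30 = 92.50 N·m.
Under the same torque, τ_max = 16T/(πd³) is largest where d is smallest — segment AB (d = 26.7 mm).
τ_max = 16·92.50/(π·(0.0267)³) = 2.475×10^7 Pa.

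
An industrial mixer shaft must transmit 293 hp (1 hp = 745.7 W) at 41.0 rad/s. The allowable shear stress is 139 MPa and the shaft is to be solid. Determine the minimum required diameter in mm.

ω = 41.0 rad/s, so T = P/ω = 293×745.7 / 41.00 = 5329 N·m.
For a solid shaft τ_max = 16T/(πd³), so d = (16T/(π τ_allow))^(1/3) = (16·5329/(π·1.39×10^8))^(1/3) = 0.05801 m.

58.0 mm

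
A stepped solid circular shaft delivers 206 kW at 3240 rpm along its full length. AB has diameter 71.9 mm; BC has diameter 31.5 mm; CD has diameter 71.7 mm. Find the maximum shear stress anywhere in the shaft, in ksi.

ω = 2π·3240/60 = 339.3 rad/s, so T = P/ω = 206×10³ / 339.3 = 607.1 N·m.
Under the same torque, τ_max = 16T/(πd³) is largest where d is smallest — segment BC (d = 31.5 mm).
τ_max = 16·607.1/(π·(0.0315)³) = 9.893×10^7 Pa.

14.3 ksi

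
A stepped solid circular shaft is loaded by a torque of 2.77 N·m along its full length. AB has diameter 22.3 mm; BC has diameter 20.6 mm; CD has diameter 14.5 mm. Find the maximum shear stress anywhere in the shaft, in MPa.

4.63 MPa

Under the same torque, τ_max = 16T/(πd³) is largest where d is smallest — segment CD (d = 14.5 mm).
τ_max = 16·2.770/(π·(0.0145)³) = 4.627×10^6 Pa.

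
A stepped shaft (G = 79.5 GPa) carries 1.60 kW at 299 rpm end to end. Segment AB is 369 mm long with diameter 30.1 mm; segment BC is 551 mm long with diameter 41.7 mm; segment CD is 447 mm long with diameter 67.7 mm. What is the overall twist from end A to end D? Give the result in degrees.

ω = 2π·299/60 = 31.31 rad/s, so T = P/ω = 1.60×10³ / 31.31 = 51.10 N·m.
J_AB = π(0.0301)⁴/32 = 8.06×10^-8 m⁴; J_BC = π(0.0417)⁴/32 = 2.97×10^-7 m⁴; J_CD = π(0.0677)⁴/32 = 2.06×10^-6 m⁴.
θ = (T/G)·Σ L_i/J_i = (51.10/79.5×10⁹)·(0.369/8.06×10^-8 + 0.551/2.97×10^-7 + 0.447/2.06×10^-6) = 4.276×10^-3 rad.

0.245°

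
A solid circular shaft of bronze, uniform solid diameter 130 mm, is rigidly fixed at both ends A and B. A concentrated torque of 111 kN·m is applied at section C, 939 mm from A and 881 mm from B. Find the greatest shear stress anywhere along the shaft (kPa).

With uniform GJ and both ends fixed, compatibility θ_AC = θ_CB gives T_A·a = T_B·b, together with T_A + T_B = T₀.
T_A = T₀·b/(a+b) = 111000·881/1820 = 53730 N·m; T_B = 57270 N·m.
τ in each portion: τ_AC = 1.25×10^8 Pa, τ_CB = 1.33×10^8 Pa; maximum is in CB.
τ_max = T_CB·r/J = 57270·0.0650/2.80×10^-5 = 1.328×10^8 Pa.

133000 kPa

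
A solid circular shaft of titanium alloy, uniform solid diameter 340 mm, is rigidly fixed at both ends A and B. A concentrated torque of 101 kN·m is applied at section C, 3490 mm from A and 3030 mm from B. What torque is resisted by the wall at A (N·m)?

With uniform GJ and both ends fixed, compatibility θ_AC = θ_CB gives T_A·a = T_B·b, together with T_A + T_B = T₀.
T_A = T₀·b/(a+b) = 101000·3030/6520 = 46940 N·m; T_B = 54060 N·m.

46900 N·m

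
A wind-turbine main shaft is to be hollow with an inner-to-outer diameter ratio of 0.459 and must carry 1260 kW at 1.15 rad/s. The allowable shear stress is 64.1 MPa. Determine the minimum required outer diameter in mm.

ω = 1.15 rad/s, so T = P/ω = 1260×10³ / 1.150 = 1.096e6 N·m.
For a hollow shaft with d_i/d_o = 0.459: τ_max = 16T/(π d_o³ (1−k⁴)), so d_o = [16T/(π τ_allow (1−k⁴))]^(1/3) = [16·1.096e6/(π·6.41×10^7·0.9556)]^(1/3) = 0.4500 m.

450 mm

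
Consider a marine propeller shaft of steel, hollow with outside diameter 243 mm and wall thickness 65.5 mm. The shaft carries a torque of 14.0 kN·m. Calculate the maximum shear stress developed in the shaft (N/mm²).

J = π(d_o⁴ − d_i⁴)/32 = π(0.243⁴ − 0.112⁴)/32 = 3.269×10^-4 m⁴.
τ_max = T·r/J = 14000 × 0.121 / 3.269×10^-4 = 5.204×10^6 Pa.

5.20 N/mm²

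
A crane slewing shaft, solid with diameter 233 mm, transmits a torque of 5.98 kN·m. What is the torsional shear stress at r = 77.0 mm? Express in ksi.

0.231 ksi

J = πd⁴/32 = π(0.233)⁴/32 = 2.894×10^-4 m⁴.
Shear stress varies linearly with radius: τ = T·r/J = 5980 × 0.0770 / 2.894×10^-4 = 1.591×10^6 Pa.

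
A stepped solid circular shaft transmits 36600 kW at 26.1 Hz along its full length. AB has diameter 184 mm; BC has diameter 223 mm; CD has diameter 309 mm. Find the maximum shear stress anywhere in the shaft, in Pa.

ω = 2π·26.1 = 164.0 rad/s, so T = P/ω = 36600×10³ / 164.0 = 223200 N·m.
Under the same torque, τ_max = 16T/(πd³) is largest where d is smallest — segment AB (d = 184 mm).
τ_max = 16·223200/(π·(0.184)³) = 1.825×10^8 Pa.

1.82e8 Pa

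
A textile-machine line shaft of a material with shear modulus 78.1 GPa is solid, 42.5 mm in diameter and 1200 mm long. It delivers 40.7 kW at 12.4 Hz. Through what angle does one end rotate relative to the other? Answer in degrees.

ω = 2π·12.4 = 77.91 rad/s, so T = P/ω = 40.7×10³ / 77.91 = 522.4 N·m.
J = πd⁴/32 = π(0.0425)⁴/32 = 3.203×10^-7 m⁴.
θ = T·L/(G·J) = 522.4 × 1.20 / (78.1×10⁹ × 3.203×10^-7) = 0.02506 rad.

1.44°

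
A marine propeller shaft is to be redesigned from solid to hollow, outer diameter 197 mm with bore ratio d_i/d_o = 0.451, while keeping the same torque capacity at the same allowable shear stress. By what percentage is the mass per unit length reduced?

Equal τ_max and T ⇒ the solid shaft needs d_s³ = d_o³(1−k⁴), so d_s = 197·(1−0.451⁴)^(1/3) = 194.2 mm.
Area ratio A_h/A_s = d_o²(1−k²)/d_s² = (1−k²)/(1−k⁴)^(2/3) = 0.8194.
Mass saving = 1 − 0.8194 = 18.1 %.

18.1 %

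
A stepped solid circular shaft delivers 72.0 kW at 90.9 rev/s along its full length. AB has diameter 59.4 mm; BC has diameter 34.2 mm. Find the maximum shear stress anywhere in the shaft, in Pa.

ω = 2π·90.9 = 571.1 rad/s, so T = P/ω = 72.0×10³ / 571.1 = 126.1 N·m.
Under the same torque, τ_max = 16T/(πd³) is largest where d is smallest — segment BC (d = 34.2 mm).
τ_max = 16·126.1/(π·(0.0342)³) = 1.605×10^7 Pa.

1.61e7 Pa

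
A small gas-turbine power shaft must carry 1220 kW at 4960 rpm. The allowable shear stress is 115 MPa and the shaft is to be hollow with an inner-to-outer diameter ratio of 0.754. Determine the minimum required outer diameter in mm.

53.6 mm

ω = 2π·4960/60 = 519.4 rad/s, so T = P/ω = 1220×10³ / 519.4 = 2349 N·m.
For a hollow shaft with d_i/d_o = 0.754: τ_max = 16T/(π d_o³ (1−k⁴)), so d_o = [16T/(π τ_allow (1−k⁴))]^(1/3) = [16·2349/(π·1.15×10^8·0.6768)]^(1/3) = 0.05357 m.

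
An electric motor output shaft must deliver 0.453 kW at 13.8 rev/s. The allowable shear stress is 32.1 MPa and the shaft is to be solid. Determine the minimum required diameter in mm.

ω = 2π·13.8 = 86.71 rad/s, so T = P/ω = 0.453×10³ / 86.71 = 5.224 N·m.
For a solid shaft τ_max = 16T/(πd³), so d = (16T/(π τ_allow))^(1/3) = (16·5.224/(π·3.21×10^7))^(1/3) = 0.009394 m.

9.39 mm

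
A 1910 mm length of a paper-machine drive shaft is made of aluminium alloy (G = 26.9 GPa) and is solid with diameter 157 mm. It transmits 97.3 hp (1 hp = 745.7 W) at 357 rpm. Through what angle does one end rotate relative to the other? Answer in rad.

ω = 2π·357/60 = 37.38 rad/s, so T = P/ω = 97.3×745.7 / 37.38 = 1941 N·m.
J = πd⁴/32 = π(0.157)⁴/32 = 5.965×10^-5 m⁴.
θ = T·L/(G·J) = 1941 × 1.91 / (26.9×10⁹ × 5.965×10^-5) = 2.310×10^-3 rad.

0.00231 rad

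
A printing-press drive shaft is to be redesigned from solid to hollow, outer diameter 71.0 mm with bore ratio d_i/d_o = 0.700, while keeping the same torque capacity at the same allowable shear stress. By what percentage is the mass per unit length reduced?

Equal τ_max and T ⇒ the solid shaft needs d_s³ = d_o³(1−k⁴), so d_s = 71.0·(1−0.700⁴)^(1/3) = 64.79 mm.
Area ratio A_h/A_s = d_o²(1−k²)/d_s² = (1−k²)/(1−k⁴)^(2/3) = 0.6124.
Mass saving = 1 − 0.6124 = 38.8 %.

38.8 %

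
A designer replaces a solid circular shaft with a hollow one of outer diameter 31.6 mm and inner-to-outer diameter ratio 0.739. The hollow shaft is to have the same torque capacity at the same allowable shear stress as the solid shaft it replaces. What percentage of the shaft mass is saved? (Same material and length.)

42.5 %

Equal τ_max and T ⇒ the solid shaft needs d_s³ = d_o³(1−k⁴), so d_s = 31.6·(1−0.739⁴)^(1/3) = 28.08 mm.
Area ratio A_h/A_s = d_o²(1−k²)/d_s² = (1−k²)/(1−k⁴)^(2/3) = 0.5748.
Mass saving = 1 − 0.5748 = 42.5 %.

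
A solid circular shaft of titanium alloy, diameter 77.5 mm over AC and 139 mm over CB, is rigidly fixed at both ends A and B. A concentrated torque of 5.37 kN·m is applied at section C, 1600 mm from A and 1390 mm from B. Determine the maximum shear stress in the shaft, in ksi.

1.36 ksi

Compatibility: T_A·a/J_AC = T_B·b/J_CB with T_A + T_B = T₀.
J_AC = 3.54×10^-6 m⁴, J_CB = 3.66×10^-5 m⁴, so T_A = T₀·(J_AC/a)/((J_AC/a)+(J_CB/b)) = 415.9 N·m, T_B = 4954 N·m.
τ in each portion: τ_AC = 4.55×10^6 Pa, τ_CB = 9.39×10^6 Pa; maximum is in CB.
τ_max = T_CB·r/J = 4954·0.0695/3.66×10^-5 = 9.395×10^6 Pa.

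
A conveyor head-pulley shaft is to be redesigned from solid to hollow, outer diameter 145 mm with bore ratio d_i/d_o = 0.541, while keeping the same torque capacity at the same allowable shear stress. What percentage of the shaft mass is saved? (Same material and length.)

24.9 %

Equal τ_max and T ⇒ the solid shaft needs d_s³ = d_o³(1−k⁴), so d_s = 145·(1−0.541⁴)^(1/3) = 140.7 mm.
Area ratio A_h/A_s = d_o²(1−k²)/d_s² = (1−k²)/(1−k⁴)^(2/3) = 0.7508.
Mass saving = 1 − 0.7508 = 24.9 %.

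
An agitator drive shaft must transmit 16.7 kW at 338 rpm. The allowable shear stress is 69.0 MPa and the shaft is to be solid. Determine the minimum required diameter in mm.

ω = 2π·338/60 = 35.40 rad/s, so T = P/ω = 16.7×10³ / 35.40 = 471.8 N·m.
For a solid shaft τ_max = 16T/(πd³), so d = (16T/(π τ_allow))^(1/3) = (16·471.8/(π·6.90×10^7))^(1/3) = 0.03266 m.

32.7 mm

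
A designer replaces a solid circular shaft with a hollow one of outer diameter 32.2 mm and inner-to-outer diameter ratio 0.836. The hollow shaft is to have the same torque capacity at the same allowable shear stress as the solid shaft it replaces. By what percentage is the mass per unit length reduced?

Equal τ_max and T ⇒ the solid shaft needs d_s³ = d_o³(1−k⁴), so d_s = 32.2·(1−0.836⁴)^(1/3) = 25.75 mm.
Area ratio A_h/A_s = d_o²(1−k²)/d_s² = (1−k²)/(1−k⁴)^(2/3) = 0.4708.
Mass saving = 1 − 0.4708 = 52.9 %.

52.9 %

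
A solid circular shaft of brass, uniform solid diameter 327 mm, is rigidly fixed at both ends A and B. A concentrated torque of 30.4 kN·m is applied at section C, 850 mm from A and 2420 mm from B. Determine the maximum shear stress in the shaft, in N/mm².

3.28 N/mm²

With uniform GJ and both ends fixed, compatibility θ_AC = θ_CB gives T_A·a = T_B·b, together with T_A + T_B = T₀.
T_A = T₀·b/(a+b) = 30400·2420/3270 = 22500 N·m; T_B = 7902 N·m.
τ in each portion: τ_AC = 3.28×10^6 Pa, τ_CB = 1.15×10^6 Pa; maximum is in AC.
τ_max = T_AC·r/J = 22500·0.164/1.12×10^-3 = 3.277×10^6 Pa.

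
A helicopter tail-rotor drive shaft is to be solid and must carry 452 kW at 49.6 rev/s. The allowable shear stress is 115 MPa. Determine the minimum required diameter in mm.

40.0 mm

ω = 2π·49.6 = 311.6 rad/s, so T = P/ω = 452×10³ / 311.6 = 1450 N·m.
For a solid shaft τ_max = 16T/(πd³), so d = (16T/(π τ_allow))^(1/3) = (16·1450/(π·1.15×10^8))^(1/3) = 0.04005 m.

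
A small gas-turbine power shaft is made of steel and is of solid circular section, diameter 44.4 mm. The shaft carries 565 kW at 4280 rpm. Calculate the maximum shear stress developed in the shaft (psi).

10600 psi

ω = 2π·4280/60 = 448.2 rad/s, so T = P/ω = 565×10³ / 448.2 = 1261 N·m.
J = πd⁴/32 = π(0.0444)⁴/32 = 3.815×10^-7 m⁴.
τ_max = T·r/J = 1261 × 0.0222 / 3.815×10^-7 = 7.335×10^7 Pa.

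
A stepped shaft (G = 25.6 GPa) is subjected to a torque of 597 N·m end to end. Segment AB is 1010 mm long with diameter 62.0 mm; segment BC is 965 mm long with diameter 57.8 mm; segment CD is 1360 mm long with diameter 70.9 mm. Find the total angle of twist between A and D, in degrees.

J_AB = π(0.0620)⁴/32 = 1.45×10^-6 m⁴; J_BC = π(0.0578)⁴/32 = 1.10×10^-6 m⁴; J_CD = π(0.0709)⁴/32 = 2.48×10^-6 m⁴.
θ = (T/G)·Σ L_i/J_i = (597.0/25.6×10⁹)·(1.01/1.45×10^-6 + 0.965/1.10×10^-6 + 1.36/2.48×10^-6) = 0.04956 rad.

2.84°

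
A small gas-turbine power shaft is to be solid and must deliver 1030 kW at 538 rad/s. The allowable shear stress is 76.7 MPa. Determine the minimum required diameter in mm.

ω = 538 rad/s, so T = P/ω = 1030×10³ / 538.0 = 1914 N·m.
For a solid shaft τ_max = 16T/(πd³), so d = (16T/(π τ_allow))^(1/3) = (16·1914/(π·7.67×10^7))^(1/3) = 0.05028 m.

50.3 mm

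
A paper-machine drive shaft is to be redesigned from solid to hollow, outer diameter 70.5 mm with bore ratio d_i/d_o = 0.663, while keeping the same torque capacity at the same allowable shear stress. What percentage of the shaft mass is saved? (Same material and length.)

Equal τ_max and T ⇒ the solid shaft needs d_s³ = d_o³(1−k⁴), so d_s = 70.5·(1−0.663⁴)^(1/3) = 65.63 mm.
Area ratio A_h/A_s = d_o²(1−k²)/d_s² = (1−k²)/(1−k⁴)^(2/3) = 0.6467.
Mass saving = 1 − 0.6467 = 35.3 %.

35.3 %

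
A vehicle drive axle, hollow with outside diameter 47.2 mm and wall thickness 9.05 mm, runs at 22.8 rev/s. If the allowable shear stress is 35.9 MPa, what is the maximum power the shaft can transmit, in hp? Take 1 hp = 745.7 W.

J = π(d_o⁴ − d_i⁴)/32 = π(0.0472⁴ − 0.0291⁴)/32 = 4.169×10^-7 m⁴.
T_max = τ_allow·J/r = 3.59×10^7 × 4.169×10^-7 / 0.0236 = 634.1 N·m.
ω = 2π·22.8 = 143.3 rad/s, so P_max = T_max·ω = 9.084×10^4 W.

122 hp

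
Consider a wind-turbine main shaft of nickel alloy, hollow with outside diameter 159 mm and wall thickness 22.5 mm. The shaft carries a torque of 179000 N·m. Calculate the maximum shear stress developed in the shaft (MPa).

J = π(d_o⁴ − d_i⁴)/32 = π(0.159⁴ − 0.114⁴)/32 = 4.617×10^-5 m⁴.
τ_max = T·r/J = 179000 × 0.0795 / 4.617×10^-5 = 3.083×10^8 Pa.

308 MPa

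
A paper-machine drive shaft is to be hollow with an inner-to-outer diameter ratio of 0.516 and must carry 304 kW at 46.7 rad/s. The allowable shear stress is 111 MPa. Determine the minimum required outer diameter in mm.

ω = 46.7 rad/s, so T = P/ω = 304×10³ / 46.70 = 6510 N·m.
For a hollow shaft with d_i/d_o = 0.516: τ_max = 16T/(π d_o³ (1−k⁴)), so d_o = [16T/(π τ_allow (1−k⁴))]^(1/3) = [16·6510/(π·1.11×10^8·0.9291)]^(1/3) = 0.06850 m.

68.5 mm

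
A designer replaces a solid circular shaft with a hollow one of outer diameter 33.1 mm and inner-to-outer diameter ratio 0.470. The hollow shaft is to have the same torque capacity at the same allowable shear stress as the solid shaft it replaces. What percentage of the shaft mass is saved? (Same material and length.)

19.4 %

Equal τ_max and T ⇒ the solid shaft needs d_s³ = d_o³(1−k⁴), so d_s = 33.1·(1−0.470⁴)^(1/3) = 32.55 mm.
Area ratio A_h/A_s = d_o²(1−k²)/d_s² = (1−k²)/(1−k⁴)^(2/3) = 0.8055.
Mass saving = 1 − 0.8055 = 19.4 %.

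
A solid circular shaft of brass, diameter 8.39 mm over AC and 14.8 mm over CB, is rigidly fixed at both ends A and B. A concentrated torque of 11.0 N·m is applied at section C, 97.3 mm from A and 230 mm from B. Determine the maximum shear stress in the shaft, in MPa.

18.6 MPa

Compatibility: T_A·a/J_AC = T_B·b/J_CB with T_A + T_B = T₀.
J_AC = 4.86×10^-10 m⁴, J_CB = 4.71×10^-9 m⁴, so T_A = T₀·(J_AC/a)/((J_AC/a)+(J_CB/b)) = 2.158 N·m, T_B = 8.842 N·m.
τ in each portion: τ_AC = 1.86×10^7 Pa, τ_CB = 1.39×10^7 Pa; maximum is in AC.
τ_max = T_AC·r/J = 2.158·0.00419/4.86×10^-10 = 1.861×10^7 Pa.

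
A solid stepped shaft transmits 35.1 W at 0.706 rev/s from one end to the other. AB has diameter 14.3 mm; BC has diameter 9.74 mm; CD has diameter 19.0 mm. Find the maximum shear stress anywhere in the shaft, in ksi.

6.33 ksi

ω = 2π·0.706 = 4.436 rad/s, so T = P/ω = 35.1 / 4.436 = 7.913 N·m.
Under the same torque, τ_max = 16T/(πd³) is largest where d is smallest — segment BC (d = 9.74 mm).
τ_max = 16·7.913/(π·(0.00974)³) = 4.361×10^7 Pa.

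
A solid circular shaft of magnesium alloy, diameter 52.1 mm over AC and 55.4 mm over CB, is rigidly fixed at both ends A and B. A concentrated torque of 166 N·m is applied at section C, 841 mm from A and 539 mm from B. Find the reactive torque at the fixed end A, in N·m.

Compatibility: T_A·a/J_AC = T_B·b/J_CB with T_A + T_B = T₀.
J_AC = 7.23×10^-7 m⁴, J_CB = 9.25×10^-7 m⁴, so T_A = T₀·(J_AC/a)/((J_AC/a)+(J_CB/b)) = 55.43 N·m, T_B = 110.6 N·m.

55.4 N·m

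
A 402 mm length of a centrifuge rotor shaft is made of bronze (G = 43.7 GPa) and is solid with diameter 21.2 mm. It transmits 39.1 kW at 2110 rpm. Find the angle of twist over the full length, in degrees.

ω = 2π·2110/60 = 221.0 rad/s, so T = P/ω = 39.1×10³ / 221.0 = 177.0 N·m.
J = πd⁴/32 = π(0.0212)⁴/32 = 1.983×10^-8 m⁴.
θ = T·L/(G·J) = 177.0 × 0.402 / (43.7×10⁹ × 1.983×10^-8) = 0.08209 rad.

4.70°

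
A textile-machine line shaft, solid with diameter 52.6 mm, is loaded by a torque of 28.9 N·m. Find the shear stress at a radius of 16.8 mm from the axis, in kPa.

J = πd⁴/32 = π(0.0526)⁴/32 = 7.515×10^-7 m⁴.
Shear stress varies linearly with radius: τ = T·r/J = 28.90 × 0.0168 / 7.515×10^-7 = 6.460×10^5 Pa.

646 kPa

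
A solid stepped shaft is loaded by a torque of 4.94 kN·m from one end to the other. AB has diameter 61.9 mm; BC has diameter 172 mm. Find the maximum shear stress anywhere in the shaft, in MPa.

Under the same torque, τ_max = 16T/(πd³) is largest where d is smallest — segment AB (d = 61.9 mm).
τ_max = 16·4940/(π·(0.0619)³) = 1.061×10^8 Pa.

106 MPa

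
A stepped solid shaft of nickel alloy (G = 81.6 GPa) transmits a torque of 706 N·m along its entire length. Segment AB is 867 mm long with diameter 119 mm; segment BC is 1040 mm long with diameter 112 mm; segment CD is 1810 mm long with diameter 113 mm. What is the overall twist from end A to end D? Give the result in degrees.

J_AB = π(0.119)⁴/32 = 1.97×10^-5 m⁴; J_BC = π(0.112)⁴/32 = 1.54×10^-5 m⁴; J_CD = π(0.113)⁴/32 = 1.60×10^-5 m⁴.
θ = (T/G)·Σ L_i/J_i = (706.0/81.6×10⁹)·(0.867/1.97×10^-5 + 1.04/1.54×10^-5 + 1.81/1.60×10^-5) = 1.942×10^-3 rad.

0.111°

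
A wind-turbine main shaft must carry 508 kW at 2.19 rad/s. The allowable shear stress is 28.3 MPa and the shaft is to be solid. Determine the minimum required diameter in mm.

ω = 2.19 rad/s, so T = P/ω = 508×10³ / 2.190 = 232000 N·m.
For a solid shaft τ_max = 16T/(πd³), so d = (16T/(π τ_allow))^(1/3) = (16·232000/(π·2.83×10^7))^(1/3) = 0.3469 m.

347 mm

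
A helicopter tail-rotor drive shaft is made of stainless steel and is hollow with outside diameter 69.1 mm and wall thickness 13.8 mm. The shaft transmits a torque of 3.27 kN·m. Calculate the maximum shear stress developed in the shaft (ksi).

J = π(d_o⁴ − d_i⁴)/32 = π(0.0691⁴ − 0.0415⁴)/32 = 1.947×10^-6 m⁴.
τ_max = T·r/J = 3270 × 0.0345 / 1.947×10^-6 = 5.802×10^7 Pa.

8.42 ksi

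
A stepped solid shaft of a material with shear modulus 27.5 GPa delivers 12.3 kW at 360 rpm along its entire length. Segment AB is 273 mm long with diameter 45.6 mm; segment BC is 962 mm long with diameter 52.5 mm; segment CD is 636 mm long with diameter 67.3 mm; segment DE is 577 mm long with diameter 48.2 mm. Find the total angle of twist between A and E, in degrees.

2.27°

ω = 2π·360/60 = 37.70 rad/s, so T = P/ω = 12.3×10³ / 37.70 = 326.3 N·m.
J_AB = π(0.0456)⁴/32 = 4.24×10^-7 m⁴; J_BC = π(0.0525)⁴/32 = 7.46×10^-7 m⁴; J_CD = π(0.0673)⁴/32 = 2.01×10^-6 m⁴; J_DE = π(0.0482)⁴/32 = 5.30×10^-7 m⁴.
θ = (T/G)·Σ L_i/J_i = (326.3/27.5×10⁹)·(0.273/4.24×10^-7 + 0.962/7.46×10^-7 + 0.636/2.01×10^-6 + 0.577/5.30×10^-7) = 0.03960 rad.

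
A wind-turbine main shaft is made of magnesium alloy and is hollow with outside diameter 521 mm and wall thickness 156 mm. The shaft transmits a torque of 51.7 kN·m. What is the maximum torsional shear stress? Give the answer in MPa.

J = π(d_o⁴ − d_i⁴)/32 = π(0.521⁴ − 0.209⁴)/32 = 7.046×10^-3 m⁴.
τ_max = T·r/J = 51700 × 0.261 / 7.046×10^-3 = 1.911×10^6 Pa.

1.91 MPa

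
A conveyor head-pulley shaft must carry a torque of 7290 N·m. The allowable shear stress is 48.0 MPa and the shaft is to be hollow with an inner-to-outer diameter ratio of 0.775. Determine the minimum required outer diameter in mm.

107 mm

For a hollow shaft with d_i/d_o = 0.775: τ_max = 16T/(π d_o³ (1−k⁴)), so d_o = [16T/(π τ_allow (1−k⁴))]^(1/3) = [16·7290/(π·4.80×10^7·0.6392)]^(1/3) = 0.1066 m.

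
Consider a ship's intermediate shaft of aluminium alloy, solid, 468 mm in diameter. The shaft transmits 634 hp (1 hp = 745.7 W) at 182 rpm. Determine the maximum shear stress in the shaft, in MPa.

1.23 MPa

ω = 2π·182/60 = 19.06 rad/s, so T = P/ω = 634×745.7 / 19.06 = 24810 N·m.
J = πd⁴/32 = π(0.468)⁴/32 = 4.710×10^-3 m⁴.
τ_max = T·r/J = 24810 × 0.234 / 4.710×10^-3 = 1.232×10^6 Pa.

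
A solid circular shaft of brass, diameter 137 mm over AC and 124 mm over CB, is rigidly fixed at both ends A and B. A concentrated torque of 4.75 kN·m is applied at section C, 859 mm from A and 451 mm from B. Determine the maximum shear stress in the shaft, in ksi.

Compatibility: T_A·a/J_AC = T_B·b/J_CB with T_A + T_B = T₀.
J_AC = 3.46×10^-5 m⁴, J_CB = 2.32×10^-5 m⁴, so T_A = T₀·(J_AC/a)/((J_AC/a)+(J_CB/b)) = 2085 N·m, T_B = 2665 N·m.
τ in each portion: τ_AC = 4.13×10^6 Pa, τ_CB = 7.12×10^6 Pa; maximum is in CB.
τ_max = T_CB·r/J = 2665·0.0620/2.32×10^-5 = 7.119×10^6 Pa.

1.03 ksi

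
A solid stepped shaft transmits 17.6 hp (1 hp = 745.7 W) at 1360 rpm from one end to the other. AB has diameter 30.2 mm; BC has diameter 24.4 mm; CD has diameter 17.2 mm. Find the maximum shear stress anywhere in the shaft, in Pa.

ω = 2π·1360/60 = 142.4 rad/s, so T = P/ω = 17.6×745.7 / 142.4 = 92.15 N·m.
Under the same torque, τ_max = 16T/(πd³) is largest where d is smallest — segment CD (d = 17.2 mm).
τ_max = 16·92.15/(π·(0.0172)³) = 9.223×10^7 Pa.

9.22e7 Pa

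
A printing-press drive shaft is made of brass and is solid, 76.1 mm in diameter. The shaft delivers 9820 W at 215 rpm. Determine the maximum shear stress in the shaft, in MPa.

ω = 2π·215/60 = 22.51 rad/s, so T = P/ω = 9820 / 22.51 = 436.2 N·m.
J = πd⁴/32 = π(0.0761)⁴/32 = 3.293×10^-6 m⁴.
τ_max = T·r/J = 436.2 × 0.0381 / 3.293×10^-6 = 5.040×10^6 Pa.

5.04 MPa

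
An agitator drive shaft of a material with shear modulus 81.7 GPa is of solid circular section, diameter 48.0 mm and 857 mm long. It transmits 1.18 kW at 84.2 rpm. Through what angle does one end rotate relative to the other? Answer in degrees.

ω = 2π·84.2/60 = 8.817 rad/s, so T = P/ω = 1.18×10³ / 8.817 = 133.8 N·m.
J = πd⁴/32 = π(0.0480)⁴/32 = 5.212×10^-7 m⁴.
θ = T·L/(G·J) = 133.8 × 0.857 / (81.7×10⁹ × 5.212×10^-7) = 2.694×10^-3 rad.

0.154°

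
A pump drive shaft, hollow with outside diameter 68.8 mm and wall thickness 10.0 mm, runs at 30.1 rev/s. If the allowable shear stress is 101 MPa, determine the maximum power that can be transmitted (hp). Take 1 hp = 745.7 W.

1220 hp

J = π(d_o⁴ − d_i⁴)/32 = π(0.0688⁴ − 0.0488⁴)/32 = 1.643×10^-6 m⁴.
T_max = τ_allow·J/r = 1.01×10^8 × 1.643×10^-6 / 0.0344 = 4824 N·m.
ω = 2π·30.1 = 189.1 rad/s, so P_max = T_max·ω = 9.123×10^5 W.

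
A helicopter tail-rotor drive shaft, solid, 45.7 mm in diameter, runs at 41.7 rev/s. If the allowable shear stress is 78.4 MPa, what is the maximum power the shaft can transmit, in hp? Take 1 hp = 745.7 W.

516 hp

J = πd⁴/32 = π(0.0457)⁴/32 = 4.282×10^-7 m⁴.
T_max = τ_allow·J/r = 7.84×10^7 × 4.282×10^-7 / 0.0229 = 1469 N·m.
ω = 2π·41.7 = 262.0 rad/s, so P_max = T_max·ω = 3.850×10^5 W.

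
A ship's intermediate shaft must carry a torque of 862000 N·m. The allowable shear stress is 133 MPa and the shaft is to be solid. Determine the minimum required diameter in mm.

For a solid shaft τ_max = 16T/(πd³), so d = (16T/(π τ_allow))^(1/3) = (16·862000/(π·1.33×10^8))^(1/3) = 0.3208 m.

321 mm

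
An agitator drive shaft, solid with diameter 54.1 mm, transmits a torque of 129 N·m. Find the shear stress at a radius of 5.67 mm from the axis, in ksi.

J = πd⁴/32 = π(0.0541)⁴/32 = 8.410×10^-7 m⁴.
Shear stress varies linearly with radius: τ = T·r/J = 129.0 × 0.00567 / 8.410×10^-7 = 8.697×10^5 Pa.

0.126 ksi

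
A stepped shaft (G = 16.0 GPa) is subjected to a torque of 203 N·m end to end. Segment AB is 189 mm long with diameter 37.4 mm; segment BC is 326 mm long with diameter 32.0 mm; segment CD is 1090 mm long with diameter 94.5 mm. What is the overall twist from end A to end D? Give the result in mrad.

54.4 mrad

J_AB = π(0.0374)⁴/32 = 1.92×10^-7 m⁴; J_BC = π(0.0320)⁴/32 = 1.03×10^-7 m⁴; J_CD = π(0.0945)⁴/32 = 7.83×10^-6 m⁴.
θ = (T/G)·Σ L_i/J_i = (203.0/16.0×10⁹)·(0.189/1.92×10^-7 + 0.326/1.03×10^-7 + 1.09/7.83×10^-6) = 0.05443 rad.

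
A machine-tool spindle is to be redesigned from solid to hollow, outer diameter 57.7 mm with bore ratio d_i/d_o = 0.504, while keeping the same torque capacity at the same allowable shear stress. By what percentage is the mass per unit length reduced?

22.0 %

Equal τ_max and T ⇒ the solid shaft needs d_s³ = d_o³(1−k⁴), so d_s = 57.7·(1−0.504⁴)^(1/3) = 56.43 mm.
Area ratio A_h/A_s = d_o²(1−k²)/d_s² = (1−k²)/(1−k⁴)^(2/3) = 0.7799.
Mass saving = 1 − 0.7799 = 22.0 %.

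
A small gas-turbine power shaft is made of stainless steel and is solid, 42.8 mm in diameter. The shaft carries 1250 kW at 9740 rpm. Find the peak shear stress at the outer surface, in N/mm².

ω = 2π·9740/60 = 1020 rad/s, so T = P/ω = 1250×10³ / 1020 = 1226 N·m.
J = πd⁴/32 = π(0.0428)⁴/32 = 3.294×10^-7 m⁴.
τ_max = T·r/J = 1226 × 0.0214 / 3.294×10^-7 = 7.961×10^7 Pa.

79.6 N/mm²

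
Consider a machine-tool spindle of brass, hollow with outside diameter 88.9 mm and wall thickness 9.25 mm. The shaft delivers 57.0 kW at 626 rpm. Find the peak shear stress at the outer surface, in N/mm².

ω = 2π·626/60 = 65.55 rad/s, so T = P/ω = 57.0×10³ / 65.55 = 869.5 N·m.
J = π(d_o⁴ − d_i⁴)/32 = π(0.0889⁴ − 0.0704⁴)/32 = 3.721×10^-6 m⁴.
τ_max = T·r/J = 869.5 × 0.0445 / 3.721×10^-6 = 1.039×10^7 Pa.

10.4 N/mm²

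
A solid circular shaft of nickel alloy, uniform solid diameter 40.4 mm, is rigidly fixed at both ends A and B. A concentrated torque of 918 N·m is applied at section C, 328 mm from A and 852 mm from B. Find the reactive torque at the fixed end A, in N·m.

663 N·m

With uniform GJ and both ends fixed, compatibility θ_AC = θ_CB gives T_A·a = T_B·b, together with T_A + T_B = T₀.
T_A = T₀·b/(a+b) = 918.0·852/1180 = 662.8 N·m; T_B = 255.2 N·m.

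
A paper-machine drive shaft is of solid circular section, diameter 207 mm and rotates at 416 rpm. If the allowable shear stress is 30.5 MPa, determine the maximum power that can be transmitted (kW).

2310 kW

J = πd⁴/32 = π(0.207)⁴/32 = 1.803×10^-4 m⁴.
T_max = τ_allow·J/r = 3.05×10^7 × 1.803×10^-4 / 0.103 = 53120 N·m.
ω = 2π·416/60 = 43.56 rad/s, so P_max = T_max·ω = 2.314×10^6 W.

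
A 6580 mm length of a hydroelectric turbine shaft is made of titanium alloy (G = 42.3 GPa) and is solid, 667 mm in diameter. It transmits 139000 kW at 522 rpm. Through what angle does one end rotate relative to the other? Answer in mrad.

20.4 mrad

ω = 2π·522/60 = 54.66 rad/s, so T = P/ω = 139000×10³ / 54.66 = 2.543e6 N·m.
J = πd⁴/32 = π(0.667)⁴/32 = 0.01943 m⁴.
θ = T·L/(G·J) = 2.543e6 × 6.58 / (42.3×10⁹ × 0.01943) = 0.02036 rad.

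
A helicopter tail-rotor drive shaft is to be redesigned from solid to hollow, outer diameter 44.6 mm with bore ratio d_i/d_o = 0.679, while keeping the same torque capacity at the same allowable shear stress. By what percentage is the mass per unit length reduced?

36.8 %

Equal τ_max and T ⇒ the solid shaft needs d_s³ = d_o³(1−k⁴), so d_s = 44.6·(1−0.679⁴)^(1/3) = 41.19 mm.
Area ratio A_h/A_s = d_o²(1−k²)/d_s² = (1−k²)/(1−k⁴)^(2/3) = 0.6320.
Mass saving = 1 − 0.6320 = 36.8 %.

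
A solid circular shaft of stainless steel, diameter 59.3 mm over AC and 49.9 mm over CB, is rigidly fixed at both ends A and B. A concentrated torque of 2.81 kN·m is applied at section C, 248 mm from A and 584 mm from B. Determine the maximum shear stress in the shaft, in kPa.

56600 kPa

Compatibility: T_A·a/J_AC = T_B·b/J_CB with T_A + T_B = T₀.
J_AC = 1.21×10^-6 m⁴, J_CB = 6.09×10^-7 m⁴, so T_A = T₀·(J_AC/a)/((J_AC/a)+(J_CB/b)) = 2317 N·m, T_B = 493.3 N·m.
τ in each portion: τ_AC = 5.66×10^7 Pa, τ_CB = 2.02×10^7 Pa; maximum is in AC.
τ_max = T_AC·r/J = 2317·0.0296/1.21×10^-6 = 5.658×10^7 Pa.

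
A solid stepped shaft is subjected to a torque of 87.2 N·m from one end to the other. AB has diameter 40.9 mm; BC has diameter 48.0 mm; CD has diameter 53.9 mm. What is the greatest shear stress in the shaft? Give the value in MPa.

6.49 MPa

Under the same torque, τ_max = 16T/(πd³) is largest where d is smallest — segment AB (d = 40.9 mm).
τ_max = 16·87.20/(π·(0.0409)³) = 6.491×10^6 Pa.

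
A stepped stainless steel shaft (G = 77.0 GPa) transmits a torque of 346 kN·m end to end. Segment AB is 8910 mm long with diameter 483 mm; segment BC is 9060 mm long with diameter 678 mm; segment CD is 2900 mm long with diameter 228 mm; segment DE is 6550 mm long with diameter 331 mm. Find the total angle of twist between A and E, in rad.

J_AB = π(0.483)⁴/32 = 5.34×10^-3 m⁴; J_BC = π(0.678)⁴/32 = 0.0207 m⁴; J_CD = π(0.228)⁴/32 = 2.65×10^-4 m⁴; J_DE = π(0.331)⁴/32 = 1.18×10^-3 m⁴.
θ = (T/G)·Σ L_i/J_i = (346000/77.0×10⁹)·(8.91/5.34×10^-3 + 9.06/0.0207 + 2.90/2.65×10^-4 + 6.55/1.18×10^-3) = 0.08355 rad.

0.0835 rad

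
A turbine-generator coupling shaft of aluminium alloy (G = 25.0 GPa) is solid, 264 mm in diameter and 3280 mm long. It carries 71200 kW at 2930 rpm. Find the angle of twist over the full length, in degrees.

ω = 2π·2930/60 = 306.8 rad/s, so T = P/ω = 71200×10³ / 306.8 = 232100 N·m.
J = πd⁴/32 = π(0.264)⁴/32 = 4.769×10^-4 m⁴.
θ = T·L/(G·J) = 232100 × 3.28 / (25.0×10⁹ × 4.769×10^-4) = 0.06384 rad.

3.66°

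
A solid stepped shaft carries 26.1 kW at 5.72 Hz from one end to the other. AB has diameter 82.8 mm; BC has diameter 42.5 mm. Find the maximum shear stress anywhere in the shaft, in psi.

ω = 2π·5.72 = 35.94 rad/s, so T = P/ω = 26.1×10³ / 35.94 = 726.2 N·m.
Under the same torque, τ_max = 16T/(πd³) is largest where d is smallest — segment BC (d = 42.5 mm).
τ_max = 16·726.2/(π·(0.0425)³) = 4.818×10^7 Pa.

6990 psi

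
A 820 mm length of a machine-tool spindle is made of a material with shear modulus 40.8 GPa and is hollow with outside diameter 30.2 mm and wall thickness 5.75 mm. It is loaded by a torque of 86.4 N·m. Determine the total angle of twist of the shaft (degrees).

J = π(d_o⁴ − d_i⁴)/32 = π(0.0302⁴ − 0.0187⁴)/32 = 6.966×10^-8 m⁴.
θ = T·L/(G·J) = 86.40 × 0.820 / (40.8×10⁹ × 6.966×10^-8) = 0.02493 rad.

1.43°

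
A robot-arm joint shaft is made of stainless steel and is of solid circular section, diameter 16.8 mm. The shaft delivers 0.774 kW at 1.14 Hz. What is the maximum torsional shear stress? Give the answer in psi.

16800 psi

ω = 2π·1.14 = 7.163 rad/s, so T = P/ω = 0.774×10³ / 7.163 = 108.1 N·m.
J = πd⁴/32 = π(0.0168)⁴/32 = 7.821×10^-9 m⁴.
τ_max = T·r/J = 108.1 × 0.00840 / 7.821×10^-9 = 1.161×10^8 Pa.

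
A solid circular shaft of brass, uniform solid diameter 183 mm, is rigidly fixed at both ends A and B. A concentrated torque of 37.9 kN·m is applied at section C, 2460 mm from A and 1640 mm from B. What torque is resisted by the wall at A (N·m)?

With uniform GJ and both ends fixed, compatibility θ_AC = θ_CB gives T_A·a = T_B·b, together with T_A + T_B = T₀.
T_A = T₀·b/(a+b) = 37900·1640/4100 = 15160 N·m; T_B = 22740 N·m.

15200 N·m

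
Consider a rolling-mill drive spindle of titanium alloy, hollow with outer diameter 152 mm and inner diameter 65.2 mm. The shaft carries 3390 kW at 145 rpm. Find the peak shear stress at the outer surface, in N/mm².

ω = 2π·145/60 = 15.18 rad/s, so T = P/ω = 3390×10³ / 15.18 = 223300 N·m.
J = π(d_o⁴ − d_i⁴)/32 = π(0.152⁴ − 0.0652⁴)/32 = 5.063×10^-5 m⁴.
τ_max = T·r/J = 223300 × 0.0760 / 5.063×10^-5 = 3.351×10^8 Pa.

335 N/mm²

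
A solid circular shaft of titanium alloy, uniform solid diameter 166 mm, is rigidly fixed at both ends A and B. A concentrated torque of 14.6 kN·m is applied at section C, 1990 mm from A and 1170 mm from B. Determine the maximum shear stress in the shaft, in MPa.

With uniform GJ and both ends fixed, compatibility θ_AC = θ_CB gives T_A·a = T_B·b, together with T_A + T_B = T₀.
T_A = T₀·b/(a+b) = 14600·1170/3160 = 5406 N·m; T_B = 9194 N·m.
τ in each portion: τ_AC = 6.02×10^6 Pa, τ_CB = 1.02×10^7 Pa; maximum is in CB.
τ_max = T_CB·r/J = 9194·0.0830/7.45×10^-5 = 1.024×10^7 Pa.

10.2 MPa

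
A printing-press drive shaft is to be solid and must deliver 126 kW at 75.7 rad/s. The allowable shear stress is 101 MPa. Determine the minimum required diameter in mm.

43.8 mm

ω = 75.7 rad/s, so T = P/ω = 126×10³ / 75.70 = 1664 N·m.
For a solid shaft τ_max = 16T/(πd³), so d = (16T/(π τ_allow))^(1/3) = (16·1664/(π·1.01×10^8))^(1/3) = 0.04378 m.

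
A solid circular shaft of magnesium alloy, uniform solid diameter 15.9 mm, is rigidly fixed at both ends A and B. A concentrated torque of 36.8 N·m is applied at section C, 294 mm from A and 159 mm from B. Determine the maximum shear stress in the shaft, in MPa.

30.3 MPa

With uniform GJ and both ends fixed, compatibility θ_AC = θ_CB gives T_A·a = T_B·b, together with T_A + T_B = T₀.
T_A = T₀·b/(a+b) = 36.80·159/453.0 = 12.92 N·m; T_B = 23.88 N·m.
τ in each portion: τ_AC = 1.64×10^7 Pa, τ_CB = 3.03×10^7 Pa; maximum is in CB.
τ_max = T_CB·r/J = 23.88·0.00795/6.27×10^-9 = 3.026×10^7 Pa.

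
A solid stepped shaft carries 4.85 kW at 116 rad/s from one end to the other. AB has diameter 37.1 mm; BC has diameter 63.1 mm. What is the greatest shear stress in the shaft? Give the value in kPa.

4170 kPa

ω = 116 rad/s, so T = P/ω = 4.85×10³ / 116.0 = 41.81 N·m.
Under the same torque, τ_max = 16T/(πd³) is largest where d is smallest — segment AB (d = 37.1 mm).
τ_max = 16·41.81/(π·(0.0371)³) = 4.170×10^6 Pa.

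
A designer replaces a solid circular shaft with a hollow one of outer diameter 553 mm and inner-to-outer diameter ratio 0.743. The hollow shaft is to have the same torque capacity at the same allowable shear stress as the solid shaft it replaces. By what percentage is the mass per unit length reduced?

Equal τ_max and T ⇒ the solid shaft needs d_s³ = d_o³(1−k⁴), so d_s = 553·(1−0.743⁴)^(1/3) = 489.9 mm.
Area ratio A_h/A_s = d_o²(1−k²)/d_s² = (1−k²)/(1−k⁴)^(2/3) = 0.5708.
Mass saving = 1 − 0.5708 = 42.9 %.

42.9 %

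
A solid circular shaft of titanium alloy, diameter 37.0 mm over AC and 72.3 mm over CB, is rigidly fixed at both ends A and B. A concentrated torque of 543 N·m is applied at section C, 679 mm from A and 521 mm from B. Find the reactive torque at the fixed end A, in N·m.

27.1 N·m

Compatibility: T_A·a/J_AC = T_B·b/J_CB with T_A + T_B = T₀.
J_AC = 1.84×10^-7 m⁴, J_CB = 2.68×10^-6 m⁴, so T_A = T₀·(J_AC/a)/((J_AC/a)+(J_CB/b)) = 27.15 N·m, T_B = 515.9 N·m.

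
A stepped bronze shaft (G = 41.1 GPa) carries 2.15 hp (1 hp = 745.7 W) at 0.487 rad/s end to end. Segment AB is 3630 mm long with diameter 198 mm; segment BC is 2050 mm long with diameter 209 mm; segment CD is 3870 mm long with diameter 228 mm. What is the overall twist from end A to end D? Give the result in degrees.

ω = 0.487 rad/s, so T = P/ω = 2.15×745.7 / 0.4870 = 3292 N·m.
J_AB = π(0.198)⁴/32 = 1.51×10^-4 m⁴; J_BC = π(0.209)⁴/32 = 1.87×10^-4 m⁴; J_CD = π(0.228)⁴/32 = 2.65×10^-4 m⁴.
θ = (T/G)·Σ L_i/J_i = (3292/41.1×10⁹)·(3.63/1.51×10^-4 + 2.05/1.87×10^-4 + 3.87/2.65×10^-4) = 3.972×10^-3 rad.

0.228°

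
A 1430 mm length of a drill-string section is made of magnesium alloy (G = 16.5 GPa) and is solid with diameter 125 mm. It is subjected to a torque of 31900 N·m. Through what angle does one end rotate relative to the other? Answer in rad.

J = πd⁴/32 = π(0.125)⁴/32 = 2.397×10^-5 m⁴.
θ = T·L/(G·J) = 31900 × 1.43 / (16.5×10⁹ × 2.397×10^-5) = 0.1153 rad.

0.115 rad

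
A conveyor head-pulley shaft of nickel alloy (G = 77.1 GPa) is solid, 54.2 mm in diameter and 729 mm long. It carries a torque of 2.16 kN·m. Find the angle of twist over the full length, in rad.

J = πd⁴/32 = π(0.0542)⁴/32 = 8.472×10^-7 m⁴.
θ = T·L/(G·J) = 2160 × 0.729 / (77.1×10⁹ × 8.472×10^-7) = 0.02411 rad.

0.0241 rad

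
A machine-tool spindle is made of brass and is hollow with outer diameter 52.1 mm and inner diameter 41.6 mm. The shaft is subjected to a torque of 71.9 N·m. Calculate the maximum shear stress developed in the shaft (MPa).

J = π(d_o⁴ − d_i⁴)/32 = π(0.0521⁴ − 0.0416⁴)/32 = 4.293×10^-7 m⁴.
τ_max = T·r/J = 71.90 × 0.0261 / 4.293×10^-7 = 4.363×10^6 Pa.

4.36 MPa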